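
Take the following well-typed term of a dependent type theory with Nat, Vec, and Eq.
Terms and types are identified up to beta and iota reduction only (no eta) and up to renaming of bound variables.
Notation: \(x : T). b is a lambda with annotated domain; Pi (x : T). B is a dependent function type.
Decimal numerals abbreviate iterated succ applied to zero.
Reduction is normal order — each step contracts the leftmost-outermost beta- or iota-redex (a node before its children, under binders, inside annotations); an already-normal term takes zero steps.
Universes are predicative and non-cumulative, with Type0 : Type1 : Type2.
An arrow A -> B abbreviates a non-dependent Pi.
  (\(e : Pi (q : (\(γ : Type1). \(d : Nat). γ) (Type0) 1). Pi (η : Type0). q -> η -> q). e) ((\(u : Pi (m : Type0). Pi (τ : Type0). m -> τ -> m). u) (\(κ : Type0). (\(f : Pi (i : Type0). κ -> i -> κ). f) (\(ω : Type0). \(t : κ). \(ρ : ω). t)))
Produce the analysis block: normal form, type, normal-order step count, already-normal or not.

normal form:
  \(e : Type0). \(q : Type0). \(γ : e). \(d : q). γ
the term's type:
  Pi (e : Type0). Pi (q : Type0). e -> q -> e
reduction steps (normal order): 3
started in normal form: no
first redex: a beta-redex


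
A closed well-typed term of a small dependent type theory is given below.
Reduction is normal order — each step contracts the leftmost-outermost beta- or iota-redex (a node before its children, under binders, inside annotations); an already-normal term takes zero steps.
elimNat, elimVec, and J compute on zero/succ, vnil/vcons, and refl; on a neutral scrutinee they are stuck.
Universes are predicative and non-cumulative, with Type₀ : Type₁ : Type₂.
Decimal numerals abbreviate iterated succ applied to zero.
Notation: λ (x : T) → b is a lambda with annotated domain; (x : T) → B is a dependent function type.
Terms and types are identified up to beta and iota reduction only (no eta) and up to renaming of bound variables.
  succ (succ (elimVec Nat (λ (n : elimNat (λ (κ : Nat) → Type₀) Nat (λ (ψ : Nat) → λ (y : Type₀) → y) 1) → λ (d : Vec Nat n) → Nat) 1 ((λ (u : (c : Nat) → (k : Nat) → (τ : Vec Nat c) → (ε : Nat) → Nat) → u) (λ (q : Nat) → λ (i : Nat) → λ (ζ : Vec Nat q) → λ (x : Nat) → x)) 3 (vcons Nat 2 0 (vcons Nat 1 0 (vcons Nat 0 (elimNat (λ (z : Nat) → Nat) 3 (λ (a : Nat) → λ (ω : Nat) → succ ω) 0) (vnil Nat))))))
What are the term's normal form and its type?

reduced normal form:
  3
type:
  Nat


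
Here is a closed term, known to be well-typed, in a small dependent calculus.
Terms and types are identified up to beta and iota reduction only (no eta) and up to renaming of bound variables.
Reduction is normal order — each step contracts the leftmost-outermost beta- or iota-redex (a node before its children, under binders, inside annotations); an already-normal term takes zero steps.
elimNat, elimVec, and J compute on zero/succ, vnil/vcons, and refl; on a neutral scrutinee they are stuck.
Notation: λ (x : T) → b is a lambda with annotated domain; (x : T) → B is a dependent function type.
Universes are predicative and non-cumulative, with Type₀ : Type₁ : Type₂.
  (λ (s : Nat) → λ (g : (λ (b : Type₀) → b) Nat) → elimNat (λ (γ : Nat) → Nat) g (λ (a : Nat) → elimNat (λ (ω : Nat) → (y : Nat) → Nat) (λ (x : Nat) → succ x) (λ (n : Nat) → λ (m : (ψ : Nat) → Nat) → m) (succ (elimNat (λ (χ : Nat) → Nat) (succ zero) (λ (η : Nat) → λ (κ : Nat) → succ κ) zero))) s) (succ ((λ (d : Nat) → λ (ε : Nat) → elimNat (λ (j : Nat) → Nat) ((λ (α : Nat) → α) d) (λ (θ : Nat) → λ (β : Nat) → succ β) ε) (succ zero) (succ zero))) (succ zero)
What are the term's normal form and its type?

reduced normal form:
  succ (succ (succ (succ zero)))
inferred type:
  Nat


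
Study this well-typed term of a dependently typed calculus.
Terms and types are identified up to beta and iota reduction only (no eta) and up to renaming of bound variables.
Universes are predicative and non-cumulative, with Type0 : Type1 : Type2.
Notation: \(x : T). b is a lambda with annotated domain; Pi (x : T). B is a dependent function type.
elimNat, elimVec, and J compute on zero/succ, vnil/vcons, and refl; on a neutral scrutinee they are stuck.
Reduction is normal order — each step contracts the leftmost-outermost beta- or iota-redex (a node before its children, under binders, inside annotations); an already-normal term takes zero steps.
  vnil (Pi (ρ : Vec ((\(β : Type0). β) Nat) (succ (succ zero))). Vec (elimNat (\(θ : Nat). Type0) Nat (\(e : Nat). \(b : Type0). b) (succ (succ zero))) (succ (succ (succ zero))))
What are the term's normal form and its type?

normal form:
  vnil (Pi (ρ : Vec Nat (succ (succ zero))). Vec Nat (succ (succ (succ zero))))
inferred type:
  Vec (Pi (ρ : Vec Nat (succ (succ zero))). Vec Nat (succ (succ (succ zero)))) zero


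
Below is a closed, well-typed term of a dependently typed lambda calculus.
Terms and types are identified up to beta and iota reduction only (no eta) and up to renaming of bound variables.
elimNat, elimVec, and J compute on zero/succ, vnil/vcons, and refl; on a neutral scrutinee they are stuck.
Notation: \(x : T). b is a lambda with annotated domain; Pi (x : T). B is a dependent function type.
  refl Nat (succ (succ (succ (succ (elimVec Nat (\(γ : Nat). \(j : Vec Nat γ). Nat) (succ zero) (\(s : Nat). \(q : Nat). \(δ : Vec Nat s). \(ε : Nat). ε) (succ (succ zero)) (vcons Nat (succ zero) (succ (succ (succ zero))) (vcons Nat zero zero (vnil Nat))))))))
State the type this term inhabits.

type:
  Eq Nat (succ (succ (succ (succ (succ zero))))) (succ (succ (succ (succ (succ zero)))))


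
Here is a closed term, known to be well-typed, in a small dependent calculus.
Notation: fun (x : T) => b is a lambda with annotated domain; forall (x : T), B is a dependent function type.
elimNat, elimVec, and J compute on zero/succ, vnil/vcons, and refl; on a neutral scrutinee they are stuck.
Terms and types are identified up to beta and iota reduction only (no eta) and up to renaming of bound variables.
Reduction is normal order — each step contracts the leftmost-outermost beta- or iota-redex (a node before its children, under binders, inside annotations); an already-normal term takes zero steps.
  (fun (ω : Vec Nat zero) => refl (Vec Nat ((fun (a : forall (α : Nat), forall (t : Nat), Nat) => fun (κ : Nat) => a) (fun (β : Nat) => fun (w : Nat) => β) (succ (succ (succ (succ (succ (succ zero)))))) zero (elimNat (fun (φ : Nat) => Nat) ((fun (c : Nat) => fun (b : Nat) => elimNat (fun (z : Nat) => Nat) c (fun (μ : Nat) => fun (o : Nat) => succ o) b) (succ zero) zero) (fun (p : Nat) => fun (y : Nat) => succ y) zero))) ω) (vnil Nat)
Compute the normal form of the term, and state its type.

reduced normal form:
  refl (Vec Nat zero) (vnil Nat)
the term's type:
  Eq (Vec Nat zero) (vnil Nat) (vnil Nat)
observation: reduction starts at a beta-redex, and 5 normal-order steps reach the normal form.


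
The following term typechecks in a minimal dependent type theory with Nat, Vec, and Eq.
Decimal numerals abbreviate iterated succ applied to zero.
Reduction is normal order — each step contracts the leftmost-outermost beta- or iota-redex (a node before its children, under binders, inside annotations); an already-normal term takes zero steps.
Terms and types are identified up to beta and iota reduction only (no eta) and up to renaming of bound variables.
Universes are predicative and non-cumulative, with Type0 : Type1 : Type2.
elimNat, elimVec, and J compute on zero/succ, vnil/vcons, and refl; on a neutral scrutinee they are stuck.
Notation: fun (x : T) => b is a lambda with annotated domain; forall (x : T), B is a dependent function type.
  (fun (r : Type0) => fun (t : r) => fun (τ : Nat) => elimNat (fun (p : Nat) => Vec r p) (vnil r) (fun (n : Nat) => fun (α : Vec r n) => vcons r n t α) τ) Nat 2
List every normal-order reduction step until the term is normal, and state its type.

reduction (normal order):
  (fun (r : Type0) => fun (t : r) => fun (τ : Nat) => elimNat (fun (p : Nat) => Vec r p) (vnil r) (fun (n : Nat) => fun (α : Vec r n) => vcons r n t α) τ) Nat 2
  ~> (fun (r : Nat) => fun (t : Nat) => elimNat (fun (τ : Nat) => Vec Nat τ) (vnil Nat) (fun (p : Nat) => fun (n : Vec Nat p) => vcons Nat p r n) t) 2
  ~> fun (r : Nat) => elimNat (fun (t : Nat) => Vec Nat t) (vnil Nat) (fun (τ : Nat) => fun (p : Vec Nat τ) => vcons Nat τ 2 p) r
the term's type:
  forall (r : Nat), Vec Nat r


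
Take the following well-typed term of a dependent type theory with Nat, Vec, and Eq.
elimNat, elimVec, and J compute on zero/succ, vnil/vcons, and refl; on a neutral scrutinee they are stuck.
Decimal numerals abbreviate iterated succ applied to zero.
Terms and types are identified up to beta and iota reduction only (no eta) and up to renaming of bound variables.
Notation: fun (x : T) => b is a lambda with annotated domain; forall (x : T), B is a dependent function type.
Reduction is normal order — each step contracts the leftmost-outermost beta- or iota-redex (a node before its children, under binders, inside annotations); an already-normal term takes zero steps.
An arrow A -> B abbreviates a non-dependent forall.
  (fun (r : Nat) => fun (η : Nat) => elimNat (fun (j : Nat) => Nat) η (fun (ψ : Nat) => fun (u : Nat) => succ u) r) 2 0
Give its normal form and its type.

resulting normal form:
  2
the term's type:
  Nat
observation: normalization takes exactly 9 steps under the normal-order strategy.


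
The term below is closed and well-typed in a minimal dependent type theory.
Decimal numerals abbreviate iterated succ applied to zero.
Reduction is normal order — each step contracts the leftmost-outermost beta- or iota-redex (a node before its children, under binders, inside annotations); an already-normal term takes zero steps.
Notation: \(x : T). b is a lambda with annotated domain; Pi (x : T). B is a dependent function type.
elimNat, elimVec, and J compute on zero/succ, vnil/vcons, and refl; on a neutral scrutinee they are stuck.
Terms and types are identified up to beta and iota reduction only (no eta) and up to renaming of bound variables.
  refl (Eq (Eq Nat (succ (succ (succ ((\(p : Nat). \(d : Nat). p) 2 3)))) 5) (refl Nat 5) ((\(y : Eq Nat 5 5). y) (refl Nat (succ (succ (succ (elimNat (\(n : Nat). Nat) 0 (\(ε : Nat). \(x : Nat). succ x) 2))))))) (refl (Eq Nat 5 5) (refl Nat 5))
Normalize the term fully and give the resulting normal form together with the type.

normal form:
  refl (Eq (Eq Nat 5 5) (refl Nat 5) (refl Nat 5)) (refl (Eq Nat 5 5) (refl Nat 5))
the term's type:
  Eq (Eq (Eq Nat 5 5) (refl Nat 5) (refl Nat 5)) (refl (Eq Nat 5 5) (refl Nat 5)) (refl (Eq Nat 5 5) (refl Nat 5))


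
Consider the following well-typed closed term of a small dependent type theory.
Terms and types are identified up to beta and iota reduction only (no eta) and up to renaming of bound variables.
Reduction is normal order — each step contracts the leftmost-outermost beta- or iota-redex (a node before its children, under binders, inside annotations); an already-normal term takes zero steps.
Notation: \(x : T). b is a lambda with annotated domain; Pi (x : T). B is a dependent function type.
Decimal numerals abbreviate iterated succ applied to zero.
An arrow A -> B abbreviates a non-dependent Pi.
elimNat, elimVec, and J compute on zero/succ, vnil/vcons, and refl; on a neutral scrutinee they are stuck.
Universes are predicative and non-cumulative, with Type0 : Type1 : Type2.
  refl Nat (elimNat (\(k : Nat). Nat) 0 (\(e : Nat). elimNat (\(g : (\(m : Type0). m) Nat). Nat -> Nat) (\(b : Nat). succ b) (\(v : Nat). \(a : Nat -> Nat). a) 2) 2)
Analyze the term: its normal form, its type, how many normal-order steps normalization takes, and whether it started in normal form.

normal form:
  refl Nat 2
the term's type:
  Eq Nat 2 2
reduction steps (normal order): 21
already normal: no
first contracted redex: an elimNat iota-redex


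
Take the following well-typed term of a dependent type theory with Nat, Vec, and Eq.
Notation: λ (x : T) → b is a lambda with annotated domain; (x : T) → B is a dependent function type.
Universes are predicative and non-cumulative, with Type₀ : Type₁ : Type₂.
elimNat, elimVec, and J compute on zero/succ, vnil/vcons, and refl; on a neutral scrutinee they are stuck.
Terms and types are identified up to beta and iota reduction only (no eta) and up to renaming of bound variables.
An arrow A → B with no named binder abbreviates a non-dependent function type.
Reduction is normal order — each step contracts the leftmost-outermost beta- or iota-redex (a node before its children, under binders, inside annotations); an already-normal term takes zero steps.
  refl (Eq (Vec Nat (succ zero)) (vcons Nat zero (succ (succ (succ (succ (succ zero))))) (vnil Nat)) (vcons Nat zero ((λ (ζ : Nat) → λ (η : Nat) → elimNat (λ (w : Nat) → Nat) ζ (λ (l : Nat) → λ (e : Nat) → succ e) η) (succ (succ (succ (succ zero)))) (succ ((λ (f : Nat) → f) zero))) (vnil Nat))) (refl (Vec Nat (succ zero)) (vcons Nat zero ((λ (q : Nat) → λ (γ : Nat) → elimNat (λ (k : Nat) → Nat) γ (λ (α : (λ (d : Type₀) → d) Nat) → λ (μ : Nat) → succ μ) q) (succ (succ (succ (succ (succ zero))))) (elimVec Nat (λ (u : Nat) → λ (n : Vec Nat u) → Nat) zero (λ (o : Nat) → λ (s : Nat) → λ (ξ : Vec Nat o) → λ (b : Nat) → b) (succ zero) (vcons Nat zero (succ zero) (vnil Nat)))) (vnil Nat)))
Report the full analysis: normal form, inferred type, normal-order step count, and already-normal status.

reduced normal form:
  refl (Eq (Vec Nat (succ zero)) (vcons Nat zero (succ (succ (succ (succ (succ zero))))) (vnil Nat)) (vcons Nat zero (succ (succ (succ (succ (succ zero))))) (vnil Nat))) (refl (Vec Nat (succ zero)) (vcons Nat zero (succ (succ (succ (succ (succ zero))))) (vnil Nat)))
the term's type:
  Eq (Eq (Vec Nat (succ zero)) (vcons Nat zero (succ (succ (succ (succ (succ zero))))) (vnil Nat)) (vcons Nat zero (succ (succ (succ (succ (succ zero))))) (vnil Nat))) (refl (Vec Nat (succ zero)) (vcons Nat zero (succ (succ (succ (succ (succ zero))))) (vnil Nat))) (refl (Vec Nat (succ zero)) (vcons Nat zero (succ (succ (succ (succ (succ zero))))) (vnil Nat)))
normal-order step count: 31
started in normal form: no
first redex: a beta-redex


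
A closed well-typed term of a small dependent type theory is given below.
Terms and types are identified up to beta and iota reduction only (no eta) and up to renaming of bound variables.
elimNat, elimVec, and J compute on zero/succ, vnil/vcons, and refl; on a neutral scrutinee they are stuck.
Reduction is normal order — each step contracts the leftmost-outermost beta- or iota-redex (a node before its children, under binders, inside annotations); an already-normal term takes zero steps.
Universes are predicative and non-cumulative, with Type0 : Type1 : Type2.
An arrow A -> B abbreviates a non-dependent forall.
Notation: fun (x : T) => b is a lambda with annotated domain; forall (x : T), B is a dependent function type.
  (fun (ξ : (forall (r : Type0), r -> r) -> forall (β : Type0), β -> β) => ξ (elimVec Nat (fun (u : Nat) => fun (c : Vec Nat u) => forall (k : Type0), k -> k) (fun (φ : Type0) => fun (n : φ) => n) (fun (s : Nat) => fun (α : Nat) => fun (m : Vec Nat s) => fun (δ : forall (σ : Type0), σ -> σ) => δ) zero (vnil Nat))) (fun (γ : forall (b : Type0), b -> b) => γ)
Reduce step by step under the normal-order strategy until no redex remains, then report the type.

reduction (normal order):
  (fun (ξ : (forall (r : Type0), r -> r) -> forall (β : Type0), β -> β) => ξ (elimVec Nat (fun (u : Nat) => fun (c : Vec Nat u) => forall (k : Type0), k -> k) (fun (φ : Type0) => fun (n : φ) => n) (fun (s : Nat) => fun (α : Nat) => fun (m : Vec Nat s) => fun (δ : forall (σ : Type0), σ -> σ) => δ) zero (vnil Nat))) (fun (γ : forall (b : Type0), b -> b) => γ)
  ~> (fun (ξ : forall (r : Type0), r -> r) => ξ) (elimVec Nat (fun (β : Nat) => fun (u : Vec Nat β) => forall (c : Type0), c -> c) (fun (k : Type0) => fun (φ : k) => φ) (fun (n : Nat) => fun (s : Nat) => fun (α : Vec Nat n) => fun (m : forall (δ : Type0), δ -> δ) => m) zero (vnil Nat))
  ~> elimVec Nat (fun (ξ : Nat) => fun (r : Vec Nat ξ) => forall (β : Type0), β -> β) (fun (u : Type0) => fun (c : u) => c) (fun (k : Nat) => fun (φ : Nat) => fun (n : Vec Nat k) => fun (s : forall (α : Type0), α -> α) => s) zero (vnil Nat)
  ~> fun (ξ : Type0) => fun (r : ξ) => r
inferred type:
  forall (ξ : Type0), ξ -> ξ


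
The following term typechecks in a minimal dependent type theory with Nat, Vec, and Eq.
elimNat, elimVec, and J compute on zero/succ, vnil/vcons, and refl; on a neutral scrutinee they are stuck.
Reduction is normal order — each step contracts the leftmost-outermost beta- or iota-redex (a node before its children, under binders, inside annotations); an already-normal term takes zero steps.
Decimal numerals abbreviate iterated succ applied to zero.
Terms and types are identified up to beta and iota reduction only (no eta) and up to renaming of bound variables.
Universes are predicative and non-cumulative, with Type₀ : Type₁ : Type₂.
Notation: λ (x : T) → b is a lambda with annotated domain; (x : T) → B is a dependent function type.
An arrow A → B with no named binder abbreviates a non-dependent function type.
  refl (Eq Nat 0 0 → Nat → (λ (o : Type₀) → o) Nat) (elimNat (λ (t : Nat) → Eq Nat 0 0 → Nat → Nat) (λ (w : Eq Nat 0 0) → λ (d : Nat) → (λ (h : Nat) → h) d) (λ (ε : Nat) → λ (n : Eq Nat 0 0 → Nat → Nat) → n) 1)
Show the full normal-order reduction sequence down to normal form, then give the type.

normal-order reduction:
  refl (Eq Nat 0 0 → Nat → (λ (o : Type₀) → o) Nat) (elimNat (λ (t : Nat) → Eq Nat 0 0 → Nat → Nat) (λ (w : Eq Nat 0 0) → λ (d : Nat) → (λ (h : Nat) → h) d) (λ (ε : Nat) → λ (n : Eq Nat 0 0 → Nat → Nat) → n) 1)
  ~> refl (Eq Nat 0 0 → Nat → Nat) (elimNat (λ (o : Nat) → Eq Nat 0 0 → Nat → Nat) (λ (t : Eq Nat 0 0) → λ (w : Nat) → (λ (d : Nat) → d) w) (λ (h : Nat) → λ (ε : Eq Nat 0 0 → Nat → Nat) → ε) 1)
  ~> refl (Eq Nat 0 0 → Nat → Nat) ((λ (o : Nat) → λ (t : Eq Nat 0 0 → Nat → Nat) → t) 0 (elimNat (λ (w : Nat) → Eq Nat 0 0 → Nat → Nat) (λ (d : Eq Nat 0 0) → λ (h : Nat) → (λ (ε : Nat) → ε) h) (λ (n : Nat) → λ (δ : Eq Nat 0 0 → Nat → Nat) → δ) 0))
  ~> refl (Eq Nat 0 0 → Nat → Nat) ((λ (o : Eq Nat 0 0 → Nat → Nat) → o) (elimNat (λ (t : Nat) → Eq Nat 0 0 → Nat → Nat) (λ (w : Eq Nat 0 0) → λ (d : Nat) → (λ (h : Nat) → h) d) (λ (ε : Nat) → λ (n : Eq Nat 0 0 → Nat → Nat) → n) 0))
  ~> refl (Eq Nat 0 0 → Nat → Nat) (elimNat (λ (o : Nat) → Eq Nat 0 0 → Nat → Nat) (λ (t : Eq Nat 0 0) → λ (w : Nat) → (λ (d : Nat) → d) w) (λ (h : Nat) → λ (ε : Eq Nat 0 0 → Nat → Nat) → ε) 0)
  ~> refl (Eq Nat 0 0 → Nat → Nat) (λ (o : Eq Nat 0 0) → λ (t : Nat) → (λ (w : Nat) → w) t)
  ~> refl (Eq Nat 0 0 → Nat → Nat) (λ (o : Eq Nat 0 0) → λ (t : Nat) → t)
inferred type:
  Eq (Eq Nat 0 0 → Nat → Nat) (λ (o : Eq Nat 0 0) → λ (t : Nat) → t) (λ (w : Eq Nat 0 0) → λ (d : Nat) → d)


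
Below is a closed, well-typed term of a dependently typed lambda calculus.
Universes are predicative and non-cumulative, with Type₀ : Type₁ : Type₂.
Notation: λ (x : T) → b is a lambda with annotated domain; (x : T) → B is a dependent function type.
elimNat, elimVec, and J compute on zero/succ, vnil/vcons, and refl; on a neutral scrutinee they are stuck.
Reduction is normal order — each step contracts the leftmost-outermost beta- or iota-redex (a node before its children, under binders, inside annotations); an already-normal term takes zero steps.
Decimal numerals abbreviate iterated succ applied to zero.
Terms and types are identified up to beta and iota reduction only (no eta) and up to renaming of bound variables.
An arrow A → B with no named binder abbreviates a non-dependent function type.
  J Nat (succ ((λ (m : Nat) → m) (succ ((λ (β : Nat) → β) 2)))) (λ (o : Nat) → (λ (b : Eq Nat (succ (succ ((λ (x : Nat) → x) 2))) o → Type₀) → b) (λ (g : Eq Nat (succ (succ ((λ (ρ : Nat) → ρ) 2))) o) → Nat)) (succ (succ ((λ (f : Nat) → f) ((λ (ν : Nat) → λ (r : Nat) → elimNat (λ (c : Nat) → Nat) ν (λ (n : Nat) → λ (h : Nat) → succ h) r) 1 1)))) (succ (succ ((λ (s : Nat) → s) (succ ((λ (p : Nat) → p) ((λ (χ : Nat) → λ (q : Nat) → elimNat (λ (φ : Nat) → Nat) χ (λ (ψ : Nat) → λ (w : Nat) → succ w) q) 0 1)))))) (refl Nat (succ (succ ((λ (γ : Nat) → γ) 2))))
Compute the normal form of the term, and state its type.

normal form:
  4
the term's type:
  Nat
observation: 8 normal-order steps normalize the term, beginning with a J iota-redex.


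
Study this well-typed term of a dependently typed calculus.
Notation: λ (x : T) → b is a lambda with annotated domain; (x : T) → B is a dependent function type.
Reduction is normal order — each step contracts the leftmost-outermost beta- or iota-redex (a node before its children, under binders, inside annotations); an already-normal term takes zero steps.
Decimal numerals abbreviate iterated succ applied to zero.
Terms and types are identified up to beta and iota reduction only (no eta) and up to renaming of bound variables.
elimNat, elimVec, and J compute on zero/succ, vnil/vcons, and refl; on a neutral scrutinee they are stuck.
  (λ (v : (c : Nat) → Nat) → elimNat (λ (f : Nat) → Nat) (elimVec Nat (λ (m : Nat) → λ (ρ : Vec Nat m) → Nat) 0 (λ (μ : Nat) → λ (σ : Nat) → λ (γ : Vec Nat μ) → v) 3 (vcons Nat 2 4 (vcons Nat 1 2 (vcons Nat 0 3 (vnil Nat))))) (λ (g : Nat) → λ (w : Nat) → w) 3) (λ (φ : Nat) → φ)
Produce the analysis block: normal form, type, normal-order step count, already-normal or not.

reduced normal form:
  0
type:
  Nat
steps to reach normal form (normal order): 27
already normal: no
first redex: a beta-redex


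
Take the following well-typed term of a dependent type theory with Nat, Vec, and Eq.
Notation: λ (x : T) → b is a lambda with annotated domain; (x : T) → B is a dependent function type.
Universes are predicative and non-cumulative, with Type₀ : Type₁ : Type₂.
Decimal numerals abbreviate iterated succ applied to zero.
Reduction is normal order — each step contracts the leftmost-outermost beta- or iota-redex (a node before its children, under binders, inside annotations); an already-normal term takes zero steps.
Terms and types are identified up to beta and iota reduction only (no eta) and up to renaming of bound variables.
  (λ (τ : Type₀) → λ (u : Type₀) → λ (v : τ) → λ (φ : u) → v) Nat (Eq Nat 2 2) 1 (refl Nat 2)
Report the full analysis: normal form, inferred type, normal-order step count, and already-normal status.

reduced normal form:
  1
inferred type:
  Nat
normal-order step count: 4
started in normal form: no
first contracted redex: a beta-redex


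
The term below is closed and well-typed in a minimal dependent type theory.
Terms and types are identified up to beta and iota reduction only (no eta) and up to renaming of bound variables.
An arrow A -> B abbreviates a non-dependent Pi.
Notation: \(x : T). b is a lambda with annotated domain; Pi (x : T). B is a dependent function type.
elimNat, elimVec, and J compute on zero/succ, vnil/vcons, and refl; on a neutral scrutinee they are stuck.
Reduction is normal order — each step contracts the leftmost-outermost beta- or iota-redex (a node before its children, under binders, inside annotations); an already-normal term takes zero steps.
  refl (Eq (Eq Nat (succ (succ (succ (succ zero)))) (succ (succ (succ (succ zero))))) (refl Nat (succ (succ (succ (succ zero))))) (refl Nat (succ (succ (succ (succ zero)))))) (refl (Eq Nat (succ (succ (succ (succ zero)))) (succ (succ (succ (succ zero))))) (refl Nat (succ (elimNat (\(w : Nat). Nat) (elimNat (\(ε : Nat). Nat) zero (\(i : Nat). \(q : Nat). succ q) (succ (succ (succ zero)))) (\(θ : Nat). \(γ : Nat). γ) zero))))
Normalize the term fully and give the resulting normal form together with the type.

resulting normal form:
  refl (Eq (Eq Nat (succ (succ (succ (succ zero)))) (succ (succ (succ (succ zero))))) (refl Nat (succ (succ (succ (succ zero))))) (refl Nat (succ (succ (succ (succ zero)))))) (refl (Eq Nat (succ (succ (succ (succ zero)))) (succ (succ (succ (succ zero))))) (refl Nat (succ (succ (succ (succ zero))))))
type:
  Eq (Eq (Eq Nat (succ (succ (succ (succ zero)))) (succ (succ (succ (succ zero))))) (refl Nat (succ (succ (succ (succ zero))))) (refl Nat (succ (succ (succ (succ zero)))))) (refl (Eq Nat (succ (succ (succ (succ zero)))) (succ (succ (succ (succ zero))))) (refl Nat (succ (succ (succ (succ zero)))))) (refl (Eq Nat (succ (succ (succ (succ zero)))) (succ (succ (succ (succ zero))))) (refl Nat (succ (succ (succ (succ zero))))))


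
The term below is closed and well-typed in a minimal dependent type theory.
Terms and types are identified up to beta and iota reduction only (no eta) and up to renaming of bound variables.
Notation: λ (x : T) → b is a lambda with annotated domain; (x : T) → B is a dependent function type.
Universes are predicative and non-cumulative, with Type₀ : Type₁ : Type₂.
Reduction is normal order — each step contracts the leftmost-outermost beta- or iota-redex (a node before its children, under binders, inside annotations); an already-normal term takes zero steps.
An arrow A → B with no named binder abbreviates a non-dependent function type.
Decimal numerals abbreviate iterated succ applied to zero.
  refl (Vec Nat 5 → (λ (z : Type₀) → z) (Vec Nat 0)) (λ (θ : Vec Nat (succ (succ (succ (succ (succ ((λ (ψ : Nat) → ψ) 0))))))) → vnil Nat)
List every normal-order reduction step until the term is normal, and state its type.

normal-order reduction sequence:
  refl (Vec Nat 5 → (λ (z : Type₀) → z) (Vec Nat 0)) (λ (θ : Vec Nat (succ (succ (succ (succ (succ ((λ (ψ : Nat) → ψ) 0))))))) → vnil Nat)
  ~> refl (Vec Nat 5 → Vec Nat 0) (λ (z : Vec Nat (succ (succ (succ (succ (succ ((λ (θ : Nat) → θ) 0))))))) → vnil Nat)
  ~> refl (Vec Nat 5 → Vec Nat 0) (λ (z : Vec Nat 5) → vnil Nat)
the term's type:
  Eq (Vec Nat 5 → Vec Nat 0) (λ (z : Vec Nat 5) → vnil Nat) (λ (θ : Vec Nat 5) → vnil Nat)


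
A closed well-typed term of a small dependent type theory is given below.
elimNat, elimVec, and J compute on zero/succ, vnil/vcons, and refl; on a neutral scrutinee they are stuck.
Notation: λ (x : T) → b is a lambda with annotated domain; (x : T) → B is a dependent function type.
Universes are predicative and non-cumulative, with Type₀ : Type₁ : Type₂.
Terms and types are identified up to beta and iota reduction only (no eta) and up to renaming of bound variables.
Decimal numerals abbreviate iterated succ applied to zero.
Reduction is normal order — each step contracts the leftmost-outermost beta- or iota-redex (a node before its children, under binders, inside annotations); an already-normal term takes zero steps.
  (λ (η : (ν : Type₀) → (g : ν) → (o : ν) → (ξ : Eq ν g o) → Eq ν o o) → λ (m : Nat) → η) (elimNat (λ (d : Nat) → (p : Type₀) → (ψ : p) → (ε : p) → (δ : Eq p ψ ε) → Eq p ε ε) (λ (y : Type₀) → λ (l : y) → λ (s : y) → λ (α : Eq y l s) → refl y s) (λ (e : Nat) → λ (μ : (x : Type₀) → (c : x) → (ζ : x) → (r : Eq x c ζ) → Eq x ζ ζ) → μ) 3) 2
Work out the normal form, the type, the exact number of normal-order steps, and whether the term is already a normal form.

resulting normal form:
  λ (η : Type₀) → λ (ν : η) → λ (g : η) → λ (o : Eq η ν g) → refl η g
inferred type:
  (η : Type₀) → (ν : η) → (g : η) → (o : Eq η ν g) → Eq η g g
reduction steps (normal order): 12
started in normal form: no
first contracted redex: a beta-redex


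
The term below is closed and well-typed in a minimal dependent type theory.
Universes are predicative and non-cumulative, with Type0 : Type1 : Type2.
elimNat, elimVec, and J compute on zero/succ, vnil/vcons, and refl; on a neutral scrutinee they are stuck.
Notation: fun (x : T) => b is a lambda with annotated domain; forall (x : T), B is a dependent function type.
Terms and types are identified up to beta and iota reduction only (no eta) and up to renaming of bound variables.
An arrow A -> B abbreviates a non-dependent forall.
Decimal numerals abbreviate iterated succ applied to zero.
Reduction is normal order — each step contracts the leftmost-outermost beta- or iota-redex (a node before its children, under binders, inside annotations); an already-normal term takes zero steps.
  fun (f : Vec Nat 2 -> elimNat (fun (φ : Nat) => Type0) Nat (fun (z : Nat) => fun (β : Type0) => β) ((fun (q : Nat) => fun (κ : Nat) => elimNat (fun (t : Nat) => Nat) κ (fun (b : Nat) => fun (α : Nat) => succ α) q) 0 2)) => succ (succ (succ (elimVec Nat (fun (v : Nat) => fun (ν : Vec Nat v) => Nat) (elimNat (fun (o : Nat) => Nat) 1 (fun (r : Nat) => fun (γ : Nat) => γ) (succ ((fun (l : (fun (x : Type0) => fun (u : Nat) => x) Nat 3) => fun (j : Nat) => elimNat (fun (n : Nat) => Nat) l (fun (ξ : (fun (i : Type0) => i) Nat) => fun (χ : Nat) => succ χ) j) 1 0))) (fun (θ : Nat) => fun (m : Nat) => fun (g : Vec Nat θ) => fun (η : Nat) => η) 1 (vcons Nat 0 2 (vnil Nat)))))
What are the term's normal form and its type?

resulting normal form:
  fun (f : Vec Nat 2 -> Nat) => 4
type:
  (Vec Nat 2 -> Nat) -> Nat


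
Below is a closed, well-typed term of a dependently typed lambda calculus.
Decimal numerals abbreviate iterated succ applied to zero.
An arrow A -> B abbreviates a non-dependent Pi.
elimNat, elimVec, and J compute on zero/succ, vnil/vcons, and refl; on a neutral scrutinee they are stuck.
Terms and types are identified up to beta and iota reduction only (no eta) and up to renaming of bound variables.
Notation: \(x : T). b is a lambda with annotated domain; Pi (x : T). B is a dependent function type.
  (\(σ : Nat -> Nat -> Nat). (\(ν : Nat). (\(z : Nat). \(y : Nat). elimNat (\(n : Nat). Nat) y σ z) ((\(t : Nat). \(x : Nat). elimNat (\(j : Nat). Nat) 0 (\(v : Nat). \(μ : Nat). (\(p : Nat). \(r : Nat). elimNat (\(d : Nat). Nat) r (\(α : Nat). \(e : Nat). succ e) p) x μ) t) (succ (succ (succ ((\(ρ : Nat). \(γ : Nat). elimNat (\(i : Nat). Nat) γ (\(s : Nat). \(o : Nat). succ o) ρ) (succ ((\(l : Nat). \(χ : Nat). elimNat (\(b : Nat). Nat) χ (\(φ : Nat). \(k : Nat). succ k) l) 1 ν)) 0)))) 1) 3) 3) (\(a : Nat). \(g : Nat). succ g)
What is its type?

inferred type:
  Nat


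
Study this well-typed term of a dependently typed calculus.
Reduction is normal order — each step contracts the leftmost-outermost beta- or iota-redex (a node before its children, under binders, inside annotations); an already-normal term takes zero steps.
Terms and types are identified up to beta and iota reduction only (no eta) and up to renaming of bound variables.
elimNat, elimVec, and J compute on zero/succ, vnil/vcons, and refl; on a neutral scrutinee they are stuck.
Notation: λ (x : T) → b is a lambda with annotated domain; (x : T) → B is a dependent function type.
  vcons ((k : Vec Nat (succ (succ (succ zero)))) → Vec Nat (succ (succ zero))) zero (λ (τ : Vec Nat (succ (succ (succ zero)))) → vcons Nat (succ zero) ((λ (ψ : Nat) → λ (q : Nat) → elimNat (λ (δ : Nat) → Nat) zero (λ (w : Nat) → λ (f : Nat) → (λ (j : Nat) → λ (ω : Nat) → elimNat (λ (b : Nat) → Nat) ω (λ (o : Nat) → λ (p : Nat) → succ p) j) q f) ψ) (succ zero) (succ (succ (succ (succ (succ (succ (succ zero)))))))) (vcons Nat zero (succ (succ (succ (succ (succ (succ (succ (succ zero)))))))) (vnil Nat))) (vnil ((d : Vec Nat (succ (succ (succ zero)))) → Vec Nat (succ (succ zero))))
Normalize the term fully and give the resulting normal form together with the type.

normal form:
  vcons ((k : Vec Nat (succ (succ (succ zero)))) → Vec Nat (succ (succ zero))) zero (λ (τ : Vec Nat (succ (succ (succ zero)))) → vcons Nat (succ zero) (succ (succ (succ (succ (succ (succ (succ zero))))))) (vcons Nat zero (succ (succ (succ (succ (succ (succ (succ (succ zero)))))))) (vnil Nat))) (vnil ((ψ : Vec Nat (succ (succ (succ zero)))) → Vec Nat (succ (succ zero))))
the term's type:
  Vec ((k : Vec Nat (succ (succ (succ zero)))) → Vec Nat (succ (succ zero))) (succ zero)
observation: reduction starts at a beta-redex, and 30 normal-order steps reach the normal form.


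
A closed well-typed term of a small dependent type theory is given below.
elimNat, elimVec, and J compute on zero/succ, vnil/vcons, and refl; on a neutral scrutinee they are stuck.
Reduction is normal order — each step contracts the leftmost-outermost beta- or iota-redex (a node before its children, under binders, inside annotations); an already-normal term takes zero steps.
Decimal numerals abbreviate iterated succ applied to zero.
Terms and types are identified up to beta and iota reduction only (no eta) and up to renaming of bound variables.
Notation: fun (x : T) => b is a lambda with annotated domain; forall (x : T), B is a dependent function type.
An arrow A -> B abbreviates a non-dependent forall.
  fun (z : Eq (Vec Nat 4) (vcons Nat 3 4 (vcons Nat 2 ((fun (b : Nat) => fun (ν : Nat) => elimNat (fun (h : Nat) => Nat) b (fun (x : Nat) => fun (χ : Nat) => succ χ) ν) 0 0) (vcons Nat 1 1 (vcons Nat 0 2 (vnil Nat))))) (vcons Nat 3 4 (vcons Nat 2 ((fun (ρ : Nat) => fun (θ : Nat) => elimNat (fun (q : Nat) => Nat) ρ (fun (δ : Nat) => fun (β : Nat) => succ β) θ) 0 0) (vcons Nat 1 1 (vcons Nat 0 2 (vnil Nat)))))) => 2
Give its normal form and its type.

reduced normal form:
  fun (z : Eq (Vec Nat 4) (vcons Nat 3 4 (vcons Nat 2 0 (vcons Nat 1 1 (vcons Nat 0 2 (vnil Nat))))) (vcons Nat 3 4 (vcons Nat 2 0 (vcons Nat 1 1 (vcons Nat 0 2 (vnil Nat)))))) => 2
type:
  Eq (Vec Nat 4) (vcons Nat 3 4 (vcons Nat 2 0 (vcons Nat 1 1 (vcons Nat 0 2 (vnil Nat))))) (vcons Nat 3 4 (vcons Nat 2 0 (vcons Nat 1 1 (vcons Nat 0 2 (vnil Nat))))) -> Nat


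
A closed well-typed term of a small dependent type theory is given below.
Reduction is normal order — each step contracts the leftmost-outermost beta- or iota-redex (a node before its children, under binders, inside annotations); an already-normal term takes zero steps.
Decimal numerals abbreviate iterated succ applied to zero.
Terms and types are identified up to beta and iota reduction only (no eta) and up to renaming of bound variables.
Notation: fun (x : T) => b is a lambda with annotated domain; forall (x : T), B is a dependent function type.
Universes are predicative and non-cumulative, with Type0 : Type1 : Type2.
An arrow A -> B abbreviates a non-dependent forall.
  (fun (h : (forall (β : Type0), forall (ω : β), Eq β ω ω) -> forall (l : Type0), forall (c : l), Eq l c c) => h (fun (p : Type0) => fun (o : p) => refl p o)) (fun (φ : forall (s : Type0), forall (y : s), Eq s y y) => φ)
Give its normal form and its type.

resulting normal form:
  fun (h : Type0) => fun (β : h) => refl h β
the term's type:
  forall (h : Type0), forall (β : h), Eq h β β


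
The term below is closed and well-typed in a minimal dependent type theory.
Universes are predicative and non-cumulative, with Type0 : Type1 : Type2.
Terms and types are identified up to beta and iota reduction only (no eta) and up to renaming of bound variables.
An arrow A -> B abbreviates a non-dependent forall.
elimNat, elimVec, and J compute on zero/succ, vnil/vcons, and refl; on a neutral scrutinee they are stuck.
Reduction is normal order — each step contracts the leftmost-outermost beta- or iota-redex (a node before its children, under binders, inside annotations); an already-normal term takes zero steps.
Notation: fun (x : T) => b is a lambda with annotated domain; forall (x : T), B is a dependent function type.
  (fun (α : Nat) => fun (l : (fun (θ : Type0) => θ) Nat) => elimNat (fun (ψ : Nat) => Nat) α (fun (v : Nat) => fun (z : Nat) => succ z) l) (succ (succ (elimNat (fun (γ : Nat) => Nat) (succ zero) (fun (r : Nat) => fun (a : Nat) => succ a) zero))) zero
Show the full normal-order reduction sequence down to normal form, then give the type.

reduction (normal order):
  (fun (α : Nat) => fun (l : (fun (θ : Type0) => θ) Nat) => elimNat (fun (ψ : Nat) => Nat) α (fun (v : Nat) => fun (z : Nat) => succ z) l) (succ (succ (elimNat (fun (γ : Nat) => Nat) (succ zero) (fun (r : Nat) => fun (a : Nat) => succ a) zero))) zero
  ~> (fun (α : (fun (l : Type0) => l) Nat) => elimNat (fun (θ : Nat) => Nat) (succ (succ (elimNat (fun (ψ : Nat) => Nat) (succ zero) (fun (v : Nat) => fun (z : Nat) => succ z) zero))) (fun (γ : Nat) => fun (r : Nat) => succ r) α) zero
  ~> elimNat (fun (α : Nat) => Nat) (succ (succ (elimNat (fun (l : Nat) => Nat) (succ zero) (fun (θ : Nat) => fun (ψ : Nat) => succ ψ) zero))) (fun (v : Nat) => fun (z : Nat) => succ z) zero
  ~> succ (succ (elimNat (fun (α : Nat) => Nat) (succ zero) (fun (l : Nat) => fun (θ : Nat) => succ θ) zero))
  ~> succ (succ (succ zero))
type:
  Nat


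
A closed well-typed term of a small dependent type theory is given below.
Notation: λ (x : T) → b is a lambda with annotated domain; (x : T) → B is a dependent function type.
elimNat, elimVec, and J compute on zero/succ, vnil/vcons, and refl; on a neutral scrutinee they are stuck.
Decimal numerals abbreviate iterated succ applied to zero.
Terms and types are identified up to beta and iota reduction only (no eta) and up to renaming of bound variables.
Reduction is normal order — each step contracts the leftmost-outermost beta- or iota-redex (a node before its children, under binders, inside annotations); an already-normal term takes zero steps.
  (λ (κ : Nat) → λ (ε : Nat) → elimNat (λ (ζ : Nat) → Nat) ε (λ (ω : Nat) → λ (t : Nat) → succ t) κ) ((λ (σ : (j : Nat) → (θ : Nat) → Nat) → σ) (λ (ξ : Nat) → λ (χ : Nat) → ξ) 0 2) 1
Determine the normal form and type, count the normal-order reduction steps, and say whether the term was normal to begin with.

reduced normal form:
  1
type:
  Nat
normal-order step count: 6
already normal: no
first contracted redex: a beta-redex


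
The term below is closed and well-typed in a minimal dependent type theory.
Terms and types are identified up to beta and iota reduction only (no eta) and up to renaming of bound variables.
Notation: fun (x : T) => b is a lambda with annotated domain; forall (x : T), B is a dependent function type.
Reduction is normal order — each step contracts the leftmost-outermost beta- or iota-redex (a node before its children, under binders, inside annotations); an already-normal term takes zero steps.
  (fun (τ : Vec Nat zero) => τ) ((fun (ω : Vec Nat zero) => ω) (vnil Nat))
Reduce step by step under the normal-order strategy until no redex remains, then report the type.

reduction (normal order):
  (fun (τ : Vec Nat zero) => τ) ((fun (ω : Vec Nat zero) => ω) (vnil Nat))
  ~> (fun (τ : Vec Nat zero) => τ) (vnil Nat)
  ~> vnil Nat
inferred type:
  Vec Nat zero


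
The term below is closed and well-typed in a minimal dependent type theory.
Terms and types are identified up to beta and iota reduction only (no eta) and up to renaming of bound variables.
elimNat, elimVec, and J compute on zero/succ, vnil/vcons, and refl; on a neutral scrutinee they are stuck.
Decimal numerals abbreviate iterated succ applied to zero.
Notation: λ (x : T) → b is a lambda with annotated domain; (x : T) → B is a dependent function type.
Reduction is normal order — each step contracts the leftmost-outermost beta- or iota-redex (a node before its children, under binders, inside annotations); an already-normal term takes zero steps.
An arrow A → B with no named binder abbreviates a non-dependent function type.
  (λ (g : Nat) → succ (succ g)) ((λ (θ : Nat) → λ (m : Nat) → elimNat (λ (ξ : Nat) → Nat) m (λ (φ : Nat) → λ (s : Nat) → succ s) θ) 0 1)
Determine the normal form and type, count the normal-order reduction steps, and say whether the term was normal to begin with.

reduced normal form:
  3
inferred type:
  Nat
normal-order step count: 4
already normal: no
first redex: a beta-redex
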